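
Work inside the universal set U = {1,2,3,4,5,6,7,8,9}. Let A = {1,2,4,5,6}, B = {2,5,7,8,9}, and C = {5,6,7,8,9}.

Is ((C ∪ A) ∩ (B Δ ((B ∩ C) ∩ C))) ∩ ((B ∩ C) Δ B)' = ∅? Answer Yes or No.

C ∪ A = {1,2,4,5,6,7,8,9}
B ∩ C = {5,7,8,9}
(B ∩ C) ∩ C = {5,7,8,9}
B Δ ((B ∩ C) ∩ C) = {2}
(C ∪ A) ∩ (B Δ ((B ∩ C) ∩ C)) = {2}
(B ∩ C) Δ B = {2}
((B ∩ C) Δ B)' = {1,3,4,5,6,7,8,9}
{2} and {1,3,4,5,6,7,8,9} share no elements.

Yes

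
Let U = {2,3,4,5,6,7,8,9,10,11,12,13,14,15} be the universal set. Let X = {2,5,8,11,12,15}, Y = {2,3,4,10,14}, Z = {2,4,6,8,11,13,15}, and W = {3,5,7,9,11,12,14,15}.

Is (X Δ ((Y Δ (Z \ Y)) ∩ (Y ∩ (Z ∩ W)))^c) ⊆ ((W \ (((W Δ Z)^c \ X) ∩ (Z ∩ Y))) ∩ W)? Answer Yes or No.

Z \ Y = {6,8,11,13,15}
Y Δ (Z \ Y) = {2,3,4,6,8,10,11,13,14,15}
Z ∩ W = {11,15}
Y ∩ (Z ∩ W) = {}
(Y Δ (Z \ Y)) ∩ (Y ∩ (Z ∩ W)) = {}
((Y Δ (Z \ Y)) ∩ (Y ∩ (Z ∩ W)))^c = {2,3,4,5,6,7,8,9,10,11,12,13,14,15}
X Δ ((Y Δ (Z \ Y)) ∩ (Y ∩ (Z ∩ W)))^c = {3,4,6,7,9,10,13,14}
W Δ Z = {2,3,4,5,6,7,8,9,12,13,14}
(W Δ Z)^c = {10,11,15}
(W Δ Z)^c \ X = {10}
Z ∩ Y = {2,4}
((W Δ Z)^c \ X) ∩ (Z ∩ Y) = {}
W \ (((W Δ Z)^c \ X) ∩ (Z ∩ Y)) = {3,5,7,9,11,12,14,15}
(W \ (((W Δ Z)^c \ X) ∩ (Z ∩ Y))) ∩ W = {3,5,7,9,11,12,14,15}
4 ∈ X Δ ((Y Δ (Z \ Y)) ∩ (Y ∩ (Z ∩ W)))^c but 4 ∉ (W \ (((W Δ Z)^c \ X) ∩ (Z ∩ Y))) ∩ W, so the inclusion fails.

No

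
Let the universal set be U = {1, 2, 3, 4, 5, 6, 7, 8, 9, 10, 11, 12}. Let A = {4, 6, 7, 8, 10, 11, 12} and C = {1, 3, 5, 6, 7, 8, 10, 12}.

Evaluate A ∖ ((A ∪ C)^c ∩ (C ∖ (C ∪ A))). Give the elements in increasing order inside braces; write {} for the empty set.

{4, 6, 7, 8, 10, 11, 12}

A ∪ C = {1, 3, 4, 5, 6, 7, 8, 10, 11, 12}
(A ∪ C)^c = {2, 9}
C ∪ A = {1, 3, 4, 5, 6, 7, 8, 10, 11, 12}
C ∖ (C ∪ A) = {}
(A ∪ C)^c ∩ (C ∖ (C ∪ A)) = {}
A ∖ ((A ∪ C)^c ∩ (C ∖ (C ∪ A))) = {4, 6, 7, 8, 10, 11, 12}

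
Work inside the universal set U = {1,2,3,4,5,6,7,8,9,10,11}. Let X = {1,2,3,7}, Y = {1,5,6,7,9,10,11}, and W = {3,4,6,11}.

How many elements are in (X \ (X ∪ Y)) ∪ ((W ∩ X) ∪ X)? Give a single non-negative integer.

X ∪ Y = {1,2,3,5,6,7,9,10,11}
X \ (X ∪ Y) = {}
W ∩ X = {3}
(W ∩ X) ∪ X = {1,2,3,7}
(X \ (X ∪ Y)) ∪ ((W ∩ X) ∪ X) = {1,2,3,7}
|(X \ (X ∪ Y)) ∪ ((W ∩ X) ∪ X)| = 4

4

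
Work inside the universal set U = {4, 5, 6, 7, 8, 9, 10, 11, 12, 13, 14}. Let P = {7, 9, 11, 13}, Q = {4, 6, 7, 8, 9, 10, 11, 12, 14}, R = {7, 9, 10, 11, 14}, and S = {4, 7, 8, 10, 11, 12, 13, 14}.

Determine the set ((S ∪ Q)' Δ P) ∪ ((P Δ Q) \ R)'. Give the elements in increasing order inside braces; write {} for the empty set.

{5, 7, 9, 10, 11, 13, 14}

S ∪ Q = {4, 6, 7, 8, 9, 10, 11, 12, 13, 14}
(S ∪ Q)' = {5}
(S ∪ Q)' Δ P = {5, 7, 9, 11, 13}
P Δ Q = {4, 6, 8, 10, 12, 13, 14}
(P Δ Q) \ R = {4, 6, 8, 12, 13}
((P Δ Q) \ R)' = {5, 7, 9, 10, 11, 14}
((S ∪ Q)' Δ P) ∪ ((P Δ Q) \ R)' = {5, 7, 9, 10, 11, 13, 14}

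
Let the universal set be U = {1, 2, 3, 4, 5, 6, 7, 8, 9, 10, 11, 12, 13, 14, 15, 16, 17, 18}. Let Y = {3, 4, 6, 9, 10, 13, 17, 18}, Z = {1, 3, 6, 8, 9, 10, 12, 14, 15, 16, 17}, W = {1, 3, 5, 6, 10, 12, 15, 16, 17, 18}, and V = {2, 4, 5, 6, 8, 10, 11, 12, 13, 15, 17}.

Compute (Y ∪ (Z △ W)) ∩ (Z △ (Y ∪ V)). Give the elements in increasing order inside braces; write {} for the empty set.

{4, 5, 13, 14, 18}

Z △ W = {5, 8, 9, 14, 18}
Y ∪ (Z △ W) = {3, 4, 5, 6, 8, 9, 10, 13, 14, 17, 18}
Y ∪ V = {2, 3, 4, 5, 6, 8, 9, 10, 11, 12, 13, 15, 17, 18}
Z △ (Y ∪ V) = {1, 2, 4, 5, 11, 13, 14, 16, 18}
(Y ∪ (Z △ W)) ∩ (Z △ (Y ∪ V)) = {4, 5, 13, 14, 18}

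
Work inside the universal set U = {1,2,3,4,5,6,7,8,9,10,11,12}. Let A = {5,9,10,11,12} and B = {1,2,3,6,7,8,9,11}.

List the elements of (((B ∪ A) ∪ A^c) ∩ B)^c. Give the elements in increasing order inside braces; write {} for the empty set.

B ∪ A = {1,2,3,5,6,7,8,9,10,11,12}
A^c = {1,2,3,4,6,7,8}
(B ∪ A) ∪ A^c = {1,2,3,4,5,6,7,8,9,10,11,12}
((B ∪ A) ∪ A^c) ∩ B = {1,2,3,6,7,8,9,11}
(((B ∪ A) ∪ A^c) ∩ B)^c = {4,5,10,12}

{4,5,10,12}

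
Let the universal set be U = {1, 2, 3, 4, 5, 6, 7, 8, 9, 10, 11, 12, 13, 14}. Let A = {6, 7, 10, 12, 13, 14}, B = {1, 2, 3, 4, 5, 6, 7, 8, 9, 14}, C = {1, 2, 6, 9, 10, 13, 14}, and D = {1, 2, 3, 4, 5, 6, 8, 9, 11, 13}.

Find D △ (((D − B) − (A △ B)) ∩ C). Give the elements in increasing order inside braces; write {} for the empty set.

{1, 2, 3, 4, 5, 6, 8, 9, 11, 13}

D − B = {11, 13}
A △ B = {1, 2, 3, 4, 5, 8, 9, 10, 12, 13}
(D − B) − (A △ B) = {11}
((D − B) − (A △ B)) ∩ C = {}
D △ (((D − B) − (A △ B)) ∩ C) = {1, 2, 3, 4, 5, 6, 8, 9, 11, 13}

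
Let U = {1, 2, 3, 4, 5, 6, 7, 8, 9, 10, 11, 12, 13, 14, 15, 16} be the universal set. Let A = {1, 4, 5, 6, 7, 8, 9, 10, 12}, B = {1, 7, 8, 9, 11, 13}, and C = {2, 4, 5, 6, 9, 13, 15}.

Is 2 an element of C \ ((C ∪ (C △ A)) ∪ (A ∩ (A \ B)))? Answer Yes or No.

2 ∈ C and 2 ∉ A, so 2 ∈ C △ A
2 ∈ C and 2 ∈ (C △ A), so 2 ∈ C ∪ (C △ A)
2 ∉ A and 2 ∉ B, so 2 ∉ A \ B
2 ∉ A and 2 ∉ (A \ B), so 2 ∉ A ∩ (A \ B)
2 ∈ (C ∪ (C △ A)) and 2 ∉ (A ∩ (A \ B)), so 2 ∈ (C ∪ (C △ A)) ∪ (A ∩ (A \ B))
2 ∈ C and 2 ∈ ((C ∪ (C △ A)) ∪ (A ∩ (A \ B))), so 2 ∉ C \ ((C ∪ (C △ A)) ∪ (A ∩ (A \ B)))

No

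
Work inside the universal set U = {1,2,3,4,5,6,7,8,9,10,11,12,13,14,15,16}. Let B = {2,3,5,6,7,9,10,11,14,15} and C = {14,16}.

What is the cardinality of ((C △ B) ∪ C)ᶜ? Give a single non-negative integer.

5

C △ B = {2,3,5,6,7,9,10,11,15,16}
(C △ B) ∪ C = {2,3,5,6,7,9,10,11,14,15,16}
((C △ B) ∪ C)ᶜ = {1,4,8,12,13}
|((C △ B) ∪ C)ᶜ| = 5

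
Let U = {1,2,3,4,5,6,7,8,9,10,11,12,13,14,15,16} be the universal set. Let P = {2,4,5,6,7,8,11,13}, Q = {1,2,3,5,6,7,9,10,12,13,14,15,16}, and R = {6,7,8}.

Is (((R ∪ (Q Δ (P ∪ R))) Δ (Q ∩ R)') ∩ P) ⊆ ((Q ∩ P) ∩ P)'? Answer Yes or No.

No

P ∪ R = {2,4,5,6,7,8,11,13}
Q Δ (P ∪ R) = {1,3,4,8,9,10,11,12,14,15,16}
R ∪ (Q Δ (P ∪ R)) = {1,3,4,6,7,8,9,10,11,12,14,15,16}
Q ∩ R = {6,7}
(Q ∩ R)' = {1,2,3,4,5,8,9,10,11,12,13,14,15,16}
(R ∪ (Q Δ (P ∪ R))) Δ (Q ∩ R)' = {2,5,6,7,13}
((R ∪ (Q Δ (P ∪ R))) Δ (Q ∩ R)') ∩ P = {2,5,6,7,13}
Q ∩ P = {2,5,6,7,13}
(Q ∩ P) ∩ P = {2,5,6,7,13}
((Q ∩ P) ∩ P)' = {1,3,4,8,9,10,11,12,14,15,16}
2 ∈ ((R ∪ (Q Δ (P ∪ R))) Δ (Q ∩ R)') ∩ P but 2 ∉ ((Q ∩ P) ∩ P)', so the inclusion fails.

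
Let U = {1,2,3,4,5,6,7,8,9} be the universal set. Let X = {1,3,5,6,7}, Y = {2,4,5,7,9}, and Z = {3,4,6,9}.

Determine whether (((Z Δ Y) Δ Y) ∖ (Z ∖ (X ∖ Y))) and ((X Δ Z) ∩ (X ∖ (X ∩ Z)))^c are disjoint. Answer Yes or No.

No

Z Δ Y = {2,3,5,6,7}
(Z Δ Y) Δ Y = {3,4,6,9}
X ∖ Y = {1,3,6}
Z ∖ (X ∖ Y) = {4,9}
((Z Δ Y) Δ Y) ∖ (Z ∖ (X ∖ Y)) = {3,6}
X Δ Z = {1,4,5,7,9}
X ∩ Z = {3,6}
X ∖ (X ∩ Z) = {1,5,7}
(X Δ Z) ∩ (X ∖ (X ∩ Z)) = {1,5,7}
((X Δ Z) ∩ (X ∖ (X ∩ Z)))^c = {2,3,4,6,8,9}
3 lies in both, so they are not disjoint.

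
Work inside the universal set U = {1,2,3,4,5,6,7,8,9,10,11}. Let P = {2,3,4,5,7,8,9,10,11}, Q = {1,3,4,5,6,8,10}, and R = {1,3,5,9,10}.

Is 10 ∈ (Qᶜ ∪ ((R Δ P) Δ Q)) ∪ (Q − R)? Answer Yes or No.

Yes

10 ∈ Q, so 10 ∉ Qᶜ
10 ∈ R and 10 ∈ P, so 10 ∉ R Δ P
10 ∉ (R Δ P) and 10 ∈ Q, so 10 ∈ (R Δ P) Δ Q
10 ∉ Qᶜ and 10 ∈ ((R Δ P) Δ Q), so 10 ∈ Qᶜ ∪ ((R Δ P) Δ Q)
10 ∈ Q and 10 ∈ R, so 10 ∉ Q − R
10 ∈ (Qᶜ ∪ ((R Δ P) Δ Q)) and 10 ∉ (Q − R), so 10 ∈ (Qᶜ ∪ ((R Δ P) Δ Q)) ∪ (Q − R)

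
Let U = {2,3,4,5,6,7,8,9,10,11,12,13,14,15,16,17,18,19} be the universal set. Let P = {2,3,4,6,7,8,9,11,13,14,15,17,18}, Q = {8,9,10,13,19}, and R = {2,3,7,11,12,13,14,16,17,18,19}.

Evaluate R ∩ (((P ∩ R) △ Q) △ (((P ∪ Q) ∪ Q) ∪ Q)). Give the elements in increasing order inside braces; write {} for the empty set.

P ∩ R = {2,3,7,11,13,14,17,18}
(P ∩ R) △ Q = {2,3,7,8,9,10,11,14,17,18,19}
P ∪ Q = {2,3,4,6,7,8,9,10,11,13,14,15,17,18,19}
(P ∪ Q) ∪ Q = {2,3,4,6,7,8,9,10,11,13,14,15,17,18,19}
((P ∪ Q) ∪ Q) ∪ Q = {2,3,4,6,7,8,9,10,11,13,14,15,17,18,19}
((P ∩ R) △ Q) △ (((P ∪ Q) ∪ Q) ∪ Q) = {4,6,13,15}
R ∩ (((P ∩ R) △ Q) △ (((P ∪ Q) ∪ Q) ∪ Q)) = {13}

{13}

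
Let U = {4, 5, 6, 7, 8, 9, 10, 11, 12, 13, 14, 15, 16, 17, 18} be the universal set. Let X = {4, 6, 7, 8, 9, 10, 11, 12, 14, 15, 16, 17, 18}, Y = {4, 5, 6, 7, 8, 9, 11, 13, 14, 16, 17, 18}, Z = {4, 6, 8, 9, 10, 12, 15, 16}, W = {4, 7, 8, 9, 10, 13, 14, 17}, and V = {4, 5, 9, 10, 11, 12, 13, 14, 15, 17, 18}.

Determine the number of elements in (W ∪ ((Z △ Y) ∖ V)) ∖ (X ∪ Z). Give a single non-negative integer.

Z △ Y = {5, 7, 10, 11, 12, 13, 14, 15, 17, 18}
(Z △ Y) ∖ V = {7}
W ∪ ((Z △ Y) ∖ V) = {4, 7, 8, 9, 10, 13, 14, 17}
X ∪ Z = {4, 6, 7, 8, 9, 10, 11, 12, 14, 15, 16, 17, 18}
(W ∪ ((Z △ Y) ∖ V)) ∖ (X ∪ Z) = {13}
|(W ∪ ((Z △ Y) ∖ V)) ∖ (X ∪ Z)| = 1

1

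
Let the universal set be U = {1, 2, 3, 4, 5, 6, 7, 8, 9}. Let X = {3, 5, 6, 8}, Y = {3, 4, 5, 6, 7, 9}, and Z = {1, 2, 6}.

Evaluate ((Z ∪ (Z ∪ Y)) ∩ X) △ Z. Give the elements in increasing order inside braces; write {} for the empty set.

Z ∪ Y = {1, 2, 3, 4, 5, 6, 7, 9}
Z ∪ (Z ∪ Y) = {1, 2, 3, 4, 5, 6, 7, 9}
(Z ∪ (Z ∪ Y)) ∩ X = {3, 5, 6}
((Z ∪ (Z ∪ Y)) ∩ X) △ Z = {1, 2, 3, 5}

{1, 2, 3, 5}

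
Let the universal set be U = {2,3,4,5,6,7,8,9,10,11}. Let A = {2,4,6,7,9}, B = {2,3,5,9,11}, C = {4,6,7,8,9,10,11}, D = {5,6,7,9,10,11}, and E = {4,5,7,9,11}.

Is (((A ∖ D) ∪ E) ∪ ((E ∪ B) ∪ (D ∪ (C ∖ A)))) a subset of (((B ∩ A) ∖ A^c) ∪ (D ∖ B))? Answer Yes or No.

No

A ∖ D = {2,4}
(A ∖ D) ∪ E = {2,4,5,7,9,11}
E ∪ B = {2,3,4,5,7,9,11}
C ∖ A = {8,10,11}
D ∪ (C ∖ A) = {5,6,7,8,9,10,11}
(E ∪ B) ∪ (D ∪ (C ∖ A)) = {2,3,4,5,6,7,8,9,10,11}
((A ∖ D) ∪ E) ∪ ((E ∪ B) ∪ (D ∪ (C ∖ A))) = {2,3,4,5,6,7,8,9,10,11}
B ∩ A = {2,9}
A^c = {3,5,8,10,11}
(B ∩ A) ∖ A^c = {2,9}
D ∖ B = {6,7,10}
((B ∩ A) ∖ A^c) ∪ (D ∖ B) = {2,6,7,9,10}
3 ∈ ((A ∖ D) ∪ E) ∪ ((E ∪ B) ∪ (D ∪ (C ∖ A))) but 3 ∉ ((B ∩ A) ∖ A^c) ∪ (D ∖ B), so the inclusion fails.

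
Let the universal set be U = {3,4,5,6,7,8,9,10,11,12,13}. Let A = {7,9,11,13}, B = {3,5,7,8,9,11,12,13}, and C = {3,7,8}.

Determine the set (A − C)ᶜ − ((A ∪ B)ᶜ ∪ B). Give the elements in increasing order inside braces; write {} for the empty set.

{}

A − C = {9,11,13}
(A − C)ᶜ = {3,4,5,6,7,8,10,12}
A ∪ B = {3,5,7,8,9,11,12,13}
(A ∪ B)ᶜ = {4,6,10}
(A ∪ B)ᶜ ∪ B = {3,4,5,6,7,8,9,10,11,12,13}
(A − C)ᶜ − ((A ∪ B)ᶜ ∪ B) = {}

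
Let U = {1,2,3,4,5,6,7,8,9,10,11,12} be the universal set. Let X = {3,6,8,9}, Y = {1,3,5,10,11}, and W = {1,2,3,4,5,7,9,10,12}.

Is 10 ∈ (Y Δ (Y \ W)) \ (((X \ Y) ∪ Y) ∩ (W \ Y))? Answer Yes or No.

Yes

10 ∈ Y and 10 ∈ W, so 10 ∉ Y \ W
10 ∈ Y and 10 ∉ (Y \ W), so 10 ∈ Y Δ (Y \ W)
10 ∉ X and 10 ∈ Y, so 10 ∉ X \ Y
10 ∉ (X \ Y) and 10 ∈ Y, so 10 ∈ (X \ Y) ∪ Y
10 ∈ W and 10 ∈ Y, so 10 ∉ W \ Y
10 ∈ ((X \ Y) ∪ Y) and 10 ∉ (W \ Y), so 10 ∉ ((X \ Y) ∪ Y) ∩ (W \ Y)
10 ∈ (Y Δ (Y \ W)) and 10 ∉ (((X \ Y) ∪ Y) ∩ (W \ Y)), so 10 ∈ (Y Δ (Y \ W)) \ (((X \ Y) ∪ Y) ∩ (W \ Y))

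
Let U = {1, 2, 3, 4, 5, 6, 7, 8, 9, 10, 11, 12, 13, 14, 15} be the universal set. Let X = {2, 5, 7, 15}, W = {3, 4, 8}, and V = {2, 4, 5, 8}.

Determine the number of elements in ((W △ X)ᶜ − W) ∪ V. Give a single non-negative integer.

12

W △ X = {2, 3, 4, 5, 7, 8, 15}
(W △ X)ᶜ = {1, 6, 9, 10, 11, 12, 13, 14}
(W △ X)ᶜ − W = {1, 6, 9, 10, 11, 12, 13, 14}
((W △ X)ᶜ − W) ∪ V = {1, 2, 4, 5, 6, 8, 9, 10, 11, 12, 13, 14}
|((W △ X)ᶜ − W) ∪ V| = 12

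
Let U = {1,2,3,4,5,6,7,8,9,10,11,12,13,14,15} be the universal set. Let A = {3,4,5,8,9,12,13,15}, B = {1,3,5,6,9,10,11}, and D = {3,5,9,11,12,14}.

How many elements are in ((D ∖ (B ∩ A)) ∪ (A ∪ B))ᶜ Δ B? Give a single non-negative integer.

B ∩ A = {3,5,9}
D ∖ (B ∩ A) = {11,12,14}
A ∪ B = {1,3,4,5,6,8,9,10,11,12,13,15}
(D ∖ (B ∩ A)) ∪ (A ∪ B) = {1,3,4,5,6,8,9,10,11,12,13,14,15}
((D ∖ (B ∩ A)) ∪ (A ∪ B))ᶜ = {2,7}
((D ∖ (B ∩ A)) ∪ (A ∪ B))ᶜ Δ B = {1,2,3,5,6,7,9,10,11}
|((D ∖ (B ∩ A)) ∪ (A ∪ B))ᶜ Δ B| = 9

9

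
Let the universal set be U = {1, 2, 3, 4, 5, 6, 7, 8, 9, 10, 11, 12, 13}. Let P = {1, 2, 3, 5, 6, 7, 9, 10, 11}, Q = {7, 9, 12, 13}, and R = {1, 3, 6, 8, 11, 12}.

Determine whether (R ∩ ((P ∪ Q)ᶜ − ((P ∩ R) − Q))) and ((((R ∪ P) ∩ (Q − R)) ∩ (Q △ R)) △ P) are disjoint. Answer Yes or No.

P ∪ Q = {1, 2, 3, 5, 6, 7, 9, 10, 11, 12, 13}
(P ∪ Q)ᶜ = {4, 8}
P ∩ R = {1, 3, 6, 11}
(P ∩ R) − Q = {1, 3, 6, 11}
(P ∪ Q)ᶜ − ((P ∩ R) − Q) = {4, 8}
R ∩ ((P ∪ Q)ᶜ − ((P ∩ R) − Q)) = {8}
R ∪ P = {1, 2, 3, 5, 6, 7, 8, 9, 10, 11, 12}
Q − R = {7, 9, 13}
(R ∪ P) ∩ (Q − R) = {7, 9}
Q △ R = {1, 3, 6, 7, 8, 9, 11, 13}
((R ∪ P) ∩ (Q − R)) ∩ (Q △ R) = {7, 9}
(((R ∪ P) ∩ (Q − R)) ∩ (Q △ R)) △ P = {1, 2, 3, 5, 6, 10, 11}
{8} and {1, 2, 3, 5, 6, 10, 11} share no elements.

Yes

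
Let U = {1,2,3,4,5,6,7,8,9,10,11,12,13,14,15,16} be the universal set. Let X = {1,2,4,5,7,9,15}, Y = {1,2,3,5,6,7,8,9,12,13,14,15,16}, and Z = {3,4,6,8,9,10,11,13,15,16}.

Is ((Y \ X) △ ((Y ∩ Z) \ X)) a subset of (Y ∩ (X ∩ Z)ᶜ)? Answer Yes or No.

Yes

Y \ X = {3,6,8,12,13,14,16}
Y ∩ Z = {3,6,8,9,13,15,16}
(Y ∩ Z) \ X = {3,6,8,13,16}
(Y \ X) △ ((Y ∩ Z) \ X) = {12,14}
X ∩ Z = {4,9,15}
(X ∩ Z)ᶜ = {1,2,3,5,6,7,8,10,11,12,13,14,16}
Y ∩ (X ∩ Z)ᶜ = {1,2,3,5,6,7,8,12,13,14,16}
Every element of {12,14} is in {1,2,3,5,6,7,8,12,13,14,16}, so (Y \ X) △ ((Y ∩ Z) \ X) ⊆ Y ∩ (X ∩ Z)ᶜ.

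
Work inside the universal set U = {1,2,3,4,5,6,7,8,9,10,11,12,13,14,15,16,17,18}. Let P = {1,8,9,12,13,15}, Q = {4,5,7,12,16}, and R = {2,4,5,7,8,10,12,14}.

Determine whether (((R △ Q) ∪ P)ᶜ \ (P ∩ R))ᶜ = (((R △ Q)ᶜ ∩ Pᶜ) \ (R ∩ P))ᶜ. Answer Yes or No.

Yes

R △ Q = {2,8,10,14,16}
(R △ Q) ∪ P = {1,2,8,9,10,12,13,14,15,16}
((R △ Q) ∪ P)ᶜ = {3,4,5,6,7,11,17,18}
P ∩ R = {8,12}
((R △ Q) ∪ P)ᶜ \ (P ∩ R) = {3,4,5,6,7,11,17,18}
(((R △ Q) ∪ P)ᶜ \ (P ∩ R))ᶜ = {1,2,8,9,10,12,13,14,15,16}
(R △ Q)ᶜ = {1,3,4,5,6,7,9,11,12,13,15,17,18}
Pᶜ = {2,3,4,5,6,7,10,11,14,16,17,18}
(R △ Q)ᶜ ∩ Pᶜ = {3,4,5,6,7,11,17,18}
R ∩ P = {8,12}
((R △ Q)ᶜ ∩ Pᶜ) \ (R ∩ P) = {3,4,5,6,7,11,17,18}
(((R △ Q)ᶜ ∩ Pᶜ) \ (R ∩ P))ᶜ = {1,2,8,9,10,12,13,14,15,16}
Both equal {1,2,8,9,10,12,13,14,15,16}, so (((R △ Q) ∪ P)ᶜ \ (P ∩ R))ᶜ = (((R △ Q)ᶜ ∩ Pᶜ) \ (R ∩ P))ᶜ.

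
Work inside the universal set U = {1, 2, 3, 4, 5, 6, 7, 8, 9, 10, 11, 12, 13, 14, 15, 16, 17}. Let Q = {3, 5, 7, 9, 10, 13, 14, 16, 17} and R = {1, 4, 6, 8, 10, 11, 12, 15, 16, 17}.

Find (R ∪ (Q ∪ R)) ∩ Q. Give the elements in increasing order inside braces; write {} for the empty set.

Q ∪ R = {1, 3, 4, 5, 6, 7, 8, 9, 10, 11, 12, 13, 14, 15, 16, 17}
R ∪ (Q ∪ R) = {1, 3, 4, 5, 6, 7, 8, 9, 10, 11, 12, 13, 14, 15, 16, 17}
(R ∪ (Q ∪ R)) ∩ Q = {3, 5, 7, 9, 10, 13, 14, 16, 17}

{3, 5, 7, 9, 10, 13, 14, 16, 17}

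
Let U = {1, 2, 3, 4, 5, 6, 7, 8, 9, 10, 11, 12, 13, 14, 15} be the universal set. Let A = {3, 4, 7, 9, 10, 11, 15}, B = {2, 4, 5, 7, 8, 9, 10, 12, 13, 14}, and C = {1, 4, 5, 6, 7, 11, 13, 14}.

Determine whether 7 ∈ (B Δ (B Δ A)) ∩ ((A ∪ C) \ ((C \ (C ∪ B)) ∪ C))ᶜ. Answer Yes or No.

7 ∈ B and 7 ∈ A, so 7 ∉ B Δ A
7 ∈ B and 7 ∉ (B Δ A), so 7 ∈ B Δ (B Δ A)
7 ∈ A and 7 ∈ C, so 7 ∈ A ∪ C
7 ∈ C and 7 ∈ B, so 7 ∈ C ∪ B
7 ∈ C and 7 ∈ (C ∪ B), so 7 ∉ C \ (C ∪ B)
7 ∉ (C \ (C ∪ B)) and 7 ∈ C, so 7 ∈ (C \ (C ∪ B)) ∪ C
7 ∈ (A ∪ C) and 7 ∈ ((C \ (C ∪ B)) ∪ C), so 7 ∉ (A ∪ C) \ ((C \ (C ∪ B)) ∪ C)
7 ∈ ((A ∪ C) \ ((C \ (C ∪ B)) ∪ C))ᶜ since 7 ∉ ((A ∪ C) \ ((C \ (C ∪ B)) ∪ C))
7 ∈ (B Δ (B Δ A)) and 7 ∈ ((A ∪ C) \ ((C \ (C ∪ B)) ∪ C))ᶜ, so 7 ∈ (B Δ (B Δ A)) ∩ ((A ∪ C) \ ((C \ (C ∪ B)) ∪ C))ᶜ

Yes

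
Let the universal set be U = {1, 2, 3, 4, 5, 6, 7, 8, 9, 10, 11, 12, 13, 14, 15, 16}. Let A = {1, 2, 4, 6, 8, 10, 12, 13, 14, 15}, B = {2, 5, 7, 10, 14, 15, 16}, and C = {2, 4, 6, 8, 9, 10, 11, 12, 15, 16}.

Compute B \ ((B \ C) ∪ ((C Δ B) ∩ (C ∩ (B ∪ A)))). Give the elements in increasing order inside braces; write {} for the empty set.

{2, 10, 15, 16}

B \ C = {5, 7, 14}
C Δ B = {4, 5, 6, 7, 8, 9, 11, 12, 14}
B ∪ A = {1, 2, 4, 5, 6, 7, 8, 10, 12, 13, 14, 15, 16}
C ∩ (B ∪ A) = {2, 4, 6, 8, 10, 12, 15, 16}
(C Δ B) ∩ (C ∩ (B ∪ A)) = {4, 6, 8, 12}
(B \ C) ∪ ((C Δ B) ∩ (C ∩ (B ∪ A))) = {4, 5, 6, 7, 8, 12, 14}
B \ ((B \ C) ∪ ((C Δ B) ∩ (C ∩ (B ∪ A)))) = {2, 10, 15, 16}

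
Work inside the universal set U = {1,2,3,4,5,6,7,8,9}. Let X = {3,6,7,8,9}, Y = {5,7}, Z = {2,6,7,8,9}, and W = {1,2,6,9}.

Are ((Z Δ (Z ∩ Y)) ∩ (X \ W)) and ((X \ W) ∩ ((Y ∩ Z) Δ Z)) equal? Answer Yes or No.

Yes

Z ∩ Y = {7}
Z Δ (Z ∩ Y) = {2,6,8,9}
X \ W = {3,7,8}
(Z Δ (Z ∩ Y)) ∩ (X \ W) = {8}
Y ∩ Z = {7}
(Y ∩ Z) Δ Z = {2,6,8,9}
(X \ W) ∩ ((Y ∩ Z) Δ Z) = {8}
Both equal {8}, so (Z Δ (Z ∩ Y)) ∩ (X \ W) = (X \ W) ∩ ((Y ∩ Z) Δ Z).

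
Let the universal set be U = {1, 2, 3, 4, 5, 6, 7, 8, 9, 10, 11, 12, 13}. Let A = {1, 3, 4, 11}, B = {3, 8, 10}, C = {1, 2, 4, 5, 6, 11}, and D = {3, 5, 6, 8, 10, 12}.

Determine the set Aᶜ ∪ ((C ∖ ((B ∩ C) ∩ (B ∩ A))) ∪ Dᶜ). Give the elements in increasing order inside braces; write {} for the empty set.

Aᶜ = {2, 5, 6, 7, 8, 9, 10, 12, 13}
B ∩ C = {}
B ∩ A = {3}
(B ∩ C) ∩ (B ∩ A) = {}
C ∖ ((B ∩ C) ∩ (B ∩ A)) = {1, 2, 4, 5, 6, 11}
Dᶜ = {1, 2, 4, 7, 9, 11, 13}
(C ∖ ((B ∩ C) ∩ (B ∩ A))) ∪ Dᶜ = {1, 2, 4, 5, 6, 7, 9, 11, 13}
Aᶜ ∪ ((C ∖ ((B ∩ C) ∩ (B ∩ A))) ∪ Dᶜ) = {1, 2, 4, 5, 6, 7, 8, 9, 10, 11, 12, 13}

{1, 2, 4, 5, 6, 7, 8, 9, 10, 11, 12, 13}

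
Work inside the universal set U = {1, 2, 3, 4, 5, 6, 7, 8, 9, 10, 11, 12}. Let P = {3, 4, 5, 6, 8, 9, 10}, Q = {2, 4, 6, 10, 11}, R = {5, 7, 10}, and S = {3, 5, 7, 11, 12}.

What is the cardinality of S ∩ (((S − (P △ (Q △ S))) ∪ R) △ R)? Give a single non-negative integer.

2

Q △ S = {2, 3, 4, 5, 6, 7, 10, 12}
P △ (Q △ S) = {2, 7, 8, 9, 12}
S − (P △ (Q △ S)) = {3, 5, 11}
(S − (P △ (Q △ S))) ∪ R = {3, 5, 7, 10, 11}
((S − (P △ (Q △ S))) ∪ R) △ R = {3, 11}
S ∩ (((S − (P △ (Q △ S))) ∪ R) △ R) = {3, 11}
|S ∩ (((S − (P △ (Q △ S))) ∪ R) △ R)| = 2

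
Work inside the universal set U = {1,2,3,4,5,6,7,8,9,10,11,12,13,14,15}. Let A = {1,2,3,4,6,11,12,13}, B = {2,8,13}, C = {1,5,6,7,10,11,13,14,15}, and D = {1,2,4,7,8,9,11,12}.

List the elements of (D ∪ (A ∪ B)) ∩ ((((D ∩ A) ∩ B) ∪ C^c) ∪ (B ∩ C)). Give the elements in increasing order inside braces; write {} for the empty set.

{2,3,4,8,9,12,13}

A ∪ B = {1,2,3,4,6,8,11,12,13}
D ∪ (A ∪ B) = {1,2,3,4,6,7,8,9,11,12,13}
D ∩ A = {1,2,4,11,12}
(D ∩ A) ∩ B = {2}
C^c = {2,3,4,8,9,12}
((D ∩ A) ∩ B) ∪ C^c = {2,3,4,8,9,12}
B ∩ C = {13}
(((D ∩ A) ∩ B) ∪ C^c) ∪ (B ∩ C) = {2,3,4,8,9,12,13}
(D ∪ (A ∪ B)) ∩ ((((D ∩ A) ∩ B) ∪ C^c) ∪ (B ∩ C)) = {2,3,4,8,9,12,13}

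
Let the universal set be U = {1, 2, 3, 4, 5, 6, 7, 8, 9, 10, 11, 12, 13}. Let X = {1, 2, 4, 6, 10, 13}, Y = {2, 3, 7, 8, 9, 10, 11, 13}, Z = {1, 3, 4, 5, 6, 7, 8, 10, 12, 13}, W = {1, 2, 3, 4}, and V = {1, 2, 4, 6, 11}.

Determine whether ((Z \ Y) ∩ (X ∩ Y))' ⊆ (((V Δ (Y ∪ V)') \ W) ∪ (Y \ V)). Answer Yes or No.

No

Z \ Y = {1, 4, 5, 6, 12}
X ∩ Y = {2, 10, 13}
(Z \ Y) ∩ (X ∩ Y) = {}
((Z \ Y) ∩ (X ∩ Y))' = {1, 2, 3, 4, 5, 6, 7, 8, 9, 10, 11, 12, 13}
Y ∪ V = {1, 2, 3, 4, 6, 7, 8, 9, 10, 11, 13}
(Y ∪ V)' = {5, 12}
V Δ (Y ∪ V)' = {1, 2, 4, 5, 6, 11, 12}
(V Δ (Y ∪ V)') \ W = {5, 6, 11, 12}
Y \ V = {3, 7, 8, 9, 10, 13}
((V Δ (Y ∪ V)') \ W) ∪ (Y \ V) = {3, 5, 6, 7, 8, 9, 10, 11, 12, 13}
1 ∈ ((Z \ Y) ∩ (X ∩ Y))' but 1 ∉ ((V Δ (Y ∪ V)') \ W) ∪ (Y \ V), so the inclusion fails.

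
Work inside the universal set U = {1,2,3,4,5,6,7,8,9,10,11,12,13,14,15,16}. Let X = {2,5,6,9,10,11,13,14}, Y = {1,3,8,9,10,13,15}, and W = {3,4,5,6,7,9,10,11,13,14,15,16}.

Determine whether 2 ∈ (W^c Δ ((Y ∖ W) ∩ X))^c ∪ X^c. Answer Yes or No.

2 ∉ W, so 2 ∈ W^c
2 ∉ Y and 2 ∉ W, so 2 ∉ Y ∖ W
2 ∉ (Y ∖ W) and 2 ∈ X, so 2 ∉ (Y ∖ W) ∩ X
2 ∈ W^c and 2 ∉ ((Y ∖ W) ∩ X), so 2 ∈ W^c Δ ((Y ∖ W) ∩ X)
2 ∉ (W^c Δ ((Y ∖ W) ∩ X))^c since 2 ∈ (W^c Δ ((Y ∖ W) ∩ X))
2 ∈ X, so 2 ∉ X^c
2 ∉ (W^c Δ ((Y ∖ W) ∩ X))^c and 2 ∉ X^c, so 2 ∉ (W^c Δ ((Y ∖ W) ∩ X))^c ∪ X^c

No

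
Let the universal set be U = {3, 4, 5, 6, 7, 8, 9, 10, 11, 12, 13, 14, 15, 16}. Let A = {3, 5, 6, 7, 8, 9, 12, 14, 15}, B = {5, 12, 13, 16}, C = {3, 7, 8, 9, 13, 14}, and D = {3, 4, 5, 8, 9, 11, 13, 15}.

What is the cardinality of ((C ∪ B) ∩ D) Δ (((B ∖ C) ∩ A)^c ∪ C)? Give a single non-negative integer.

9

C ∪ B = {3, 5, 7, 8, 9, 12, 13, 14, 16}
(C ∪ B) ∩ D = {3, 5, 8, 9, 13}
B ∖ C = {5, 12, 16}
(B ∖ C) ∩ A = {5, 12}
((B ∖ C) ∩ A)^c = {3, 4, 6, 7, 8, 9, 10, 11, 13, 14, 15, 16}
((B ∖ C) ∩ A)^c ∪ C = {3, 4, 6, 7, 8, 9, 10, 11, 13, 14, 15, 16}
((C ∪ B) ∩ D) Δ (((B ∖ C) ∩ A)^c ∪ C) = {4, 5, 6, 7, 10, 11, 14, 15, 16}
|((C ∪ B) ∩ D) Δ (((B ∖ C) ∩ A)^c ∪ C)| = 9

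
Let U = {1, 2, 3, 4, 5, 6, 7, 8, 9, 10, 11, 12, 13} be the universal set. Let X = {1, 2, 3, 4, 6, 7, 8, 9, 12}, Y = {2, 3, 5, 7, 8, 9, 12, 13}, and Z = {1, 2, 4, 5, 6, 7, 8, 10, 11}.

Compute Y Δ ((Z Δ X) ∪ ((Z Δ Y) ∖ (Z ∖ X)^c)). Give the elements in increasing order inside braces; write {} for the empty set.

Z Δ X = {3, 5, 9, 10, 11, 12}
Z Δ Y = {1, 3, 4, 6, 9, 10, 11, 12, 13}
Z ∖ X = {5, 10, 11}
(Z ∖ X)^c = {1, 2, 3, 4, 6, 7, 8, 9, 12, 13}
(Z Δ Y) ∖ (Z ∖ X)^c = {10, 11}
(Z Δ X) ∪ ((Z Δ Y) ∖ (Z ∖ X)^c) = {3, 5, 9, 10, 11, 12}
Y Δ ((Z Δ X) ∪ ((Z Δ Y) ∖ (Z ∖ X)^c)) = {2, 7, 8, 10, 11, 13}

{2, 7, 8, 10, 11, 13}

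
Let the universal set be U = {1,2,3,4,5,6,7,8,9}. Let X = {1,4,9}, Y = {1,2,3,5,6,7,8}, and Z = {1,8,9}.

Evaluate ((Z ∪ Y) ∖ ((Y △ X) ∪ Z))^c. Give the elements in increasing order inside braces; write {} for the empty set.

{1,2,3,4,5,6,7,8,9}

Z ∪ Y = {1,2,3,5,6,7,8,9}
Y △ X = {2,3,4,5,6,7,8,9}
(Y △ X) ∪ Z = {1,2,3,4,5,6,7,8,9}
(Z ∪ Y) ∖ ((Y △ X) ∪ Z) = {}
((Z ∪ Y) ∖ ((Y △ X) ∪ Z))^c = {1,2,3,4,5,6,7,8,9}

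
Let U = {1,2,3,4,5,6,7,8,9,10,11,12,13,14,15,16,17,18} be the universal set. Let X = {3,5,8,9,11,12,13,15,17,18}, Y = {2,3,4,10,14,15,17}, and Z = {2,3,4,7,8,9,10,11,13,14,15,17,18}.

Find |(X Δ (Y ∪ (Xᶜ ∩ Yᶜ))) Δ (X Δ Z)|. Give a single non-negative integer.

Xᶜ = {1,2,4,6,7,10,14,16}
Yᶜ = {1,5,6,7,8,9,11,12,13,16,18}
Xᶜ ∩ Yᶜ = {1,6,7,16}
Y ∪ (Xᶜ ∩ Yᶜ) = {1,2,3,4,6,7,10,14,15,16,17}
X Δ (Y ∪ (Xᶜ ∩ Yᶜ)) = {1,2,4,5,6,7,8,9,10,11,12,13,14,16,18}
X Δ Z = {2,4,5,7,10,12,14}
(X Δ (Y ∪ (Xᶜ ∩ Yᶜ))) Δ (X Δ Z) = {1,6,8,9,11,13,16,18}
|(X Δ (Y ∪ (Xᶜ ∩ Yᶜ))) Δ (X Δ Z)| = 8

8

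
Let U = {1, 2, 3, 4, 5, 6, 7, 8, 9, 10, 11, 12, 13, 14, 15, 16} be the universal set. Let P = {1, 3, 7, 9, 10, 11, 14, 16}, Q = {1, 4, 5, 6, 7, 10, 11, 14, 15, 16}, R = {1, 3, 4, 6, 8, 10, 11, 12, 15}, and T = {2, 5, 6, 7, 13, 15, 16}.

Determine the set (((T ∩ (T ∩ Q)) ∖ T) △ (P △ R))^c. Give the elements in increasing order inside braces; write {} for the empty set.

T ∩ Q = {5, 6, 7, 15, 16}
T ∩ (T ∩ Q) = {5, 6, 7, 15, 16}
(T ∩ (T ∩ Q)) ∖ T = {}
P △ R = {4, 6, 7, 8, 9, 12, 14, 15, 16}
((T ∩ (T ∩ Q)) ∖ T) △ (P △ R) = {4, 6, 7, 8, 9, 12, 14, 15, 16}
(((T ∩ (T ∩ Q)) ∖ T) △ (P △ R))^c = {1, 2, 3, 5, 10, 11, 13}

{1, 2, 3, 5, 10, 11, 13}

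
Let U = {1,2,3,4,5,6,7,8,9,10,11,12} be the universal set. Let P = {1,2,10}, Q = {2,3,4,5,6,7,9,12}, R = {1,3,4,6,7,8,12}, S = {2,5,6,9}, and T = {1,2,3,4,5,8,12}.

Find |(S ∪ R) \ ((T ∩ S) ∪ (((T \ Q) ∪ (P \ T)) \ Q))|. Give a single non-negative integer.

S ∪ R = {1,2,3,4,5,6,7,8,9,12}
T ∩ S = {2,5}
T \ Q = {1,8}
P \ T = {10}
(T \ Q) ∪ (P \ T) = {1,8,10}
((T \ Q) ∪ (P \ T)) \ Q = {1,8,10}
(T ∩ S) ∪ (((T \ Q) ∪ (P \ T)) \ Q) = {1,2,5,8,10}
(S ∪ R) \ ((T ∩ S) ∪ (((T \ Q) ∪ (P \ T)) \ Q)) = {3,4,6,7,9,12}
|(S ∪ R) \ ((T ∩ S) ∪ (((T \ Q) ∪ (P \ T)) \ Q))| = 6

6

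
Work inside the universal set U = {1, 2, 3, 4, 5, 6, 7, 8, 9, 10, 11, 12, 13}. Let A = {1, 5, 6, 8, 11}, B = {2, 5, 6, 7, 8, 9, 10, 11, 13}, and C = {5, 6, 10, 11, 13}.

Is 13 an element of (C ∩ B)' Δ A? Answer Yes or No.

13 ∈ C and 13 ∈ B, so 13 ∈ C ∩ B
13 ∉ (C ∩ B)' since 13 ∈ (C ∩ B)
13 ∉ (C ∩ B)' and 13 ∉ A, so 13 ∉ (C ∩ B)' Δ A

No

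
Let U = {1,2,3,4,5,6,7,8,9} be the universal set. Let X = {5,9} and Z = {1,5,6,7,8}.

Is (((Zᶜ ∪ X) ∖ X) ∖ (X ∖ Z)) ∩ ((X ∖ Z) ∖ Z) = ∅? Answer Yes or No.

Yes

Zᶜ = {2,3,4,9}
Zᶜ ∪ X = {2,3,4,5,9}
(Zᶜ ∪ X) ∖ X = {2,3,4}
X ∖ Z = {9}
((Zᶜ ∪ X) ∖ X) ∖ (X ∖ Z) = {2,3,4}
(X ∖ Z) ∖ Z = {9}
{2,3,4} and {9} share no elements.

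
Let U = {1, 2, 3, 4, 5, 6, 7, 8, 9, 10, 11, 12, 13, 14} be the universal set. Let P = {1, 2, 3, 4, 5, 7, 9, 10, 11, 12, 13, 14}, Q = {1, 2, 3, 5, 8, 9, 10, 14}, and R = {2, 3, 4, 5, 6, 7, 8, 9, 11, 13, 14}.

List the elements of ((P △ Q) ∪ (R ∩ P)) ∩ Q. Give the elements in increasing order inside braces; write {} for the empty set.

P △ Q = {4, 7, 8, 11, 12, 13}
R ∩ P = {2, 3, 4, 5, 7, 9, 11, 13, 14}
(P △ Q) ∪ (R ∩ P) = {2, 3, 4, 5, 7, 8, 9, 11, 12, 13, 14}
((P △ Q) ∪ (R ∩ P)) ∩ Q = {2, 3, 5, 8, 9, 14}

{2, 3, 5, 8, 9, 14}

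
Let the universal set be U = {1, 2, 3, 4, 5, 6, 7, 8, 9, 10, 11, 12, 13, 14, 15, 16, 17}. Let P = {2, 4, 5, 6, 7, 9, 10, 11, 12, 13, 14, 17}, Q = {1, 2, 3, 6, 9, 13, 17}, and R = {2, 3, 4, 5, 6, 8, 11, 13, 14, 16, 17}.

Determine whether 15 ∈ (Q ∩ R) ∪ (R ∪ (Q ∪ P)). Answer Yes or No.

No

15 ∉ Q and 15 ∉ R, so 15 ∉ Q ∩ R
15 ∉ Q and 15 ∉ P, so 15 ∉ Q ∪ P
15 ∉ R and 15 ∉ (Q ∪ P), so 15 ∉ R ∪ (Q ∪ P)
15 ∉ (Q ∩ R) and 15 ∉ (R ∪ (Q ∪ P)), so 15 ∉ (Q ∩ R) ∪ (R ∪ (Q ∪ P))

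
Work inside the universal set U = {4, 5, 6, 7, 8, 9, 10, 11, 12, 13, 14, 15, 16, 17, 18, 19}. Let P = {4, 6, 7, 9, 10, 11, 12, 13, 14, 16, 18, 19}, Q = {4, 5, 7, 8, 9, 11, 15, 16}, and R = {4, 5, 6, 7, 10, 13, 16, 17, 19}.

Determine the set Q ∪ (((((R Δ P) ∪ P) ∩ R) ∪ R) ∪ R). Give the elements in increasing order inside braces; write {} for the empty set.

R Δ P = {5, 9, 11, 12, 14, 17, 18}
(R Δ P) ∪ P = {4, 5, 6, 7, 9, 10, 11, 12, 13, 14, 16, 17, 18, 19}
((R Δ P) ∪ P) ∩ R = {4, 5, 6, 7, 10, 13, 16, 17, 19}
(((R Δ P) ∪ P) ∩ R) ∪ R = {4, 5, 6, 7, 10, 13, 16, 17, 19}
((((R Δ P) ∪ P) ∩ R) ∪ R) ∪ R = {4, 5, 6, 7, 10, 13, 16, 17, 19}
Q ∪ (((((R Δ P) ∪ P) ∩ R) ∪ R) ∪ R) = {4, 5, 6, 7, 8, 9, 10, 11, 13, 15, 16, 17, 19}

{4, 5, 6, 7, 8, 9, 10, 11, 13, 15, 16, 17, 19}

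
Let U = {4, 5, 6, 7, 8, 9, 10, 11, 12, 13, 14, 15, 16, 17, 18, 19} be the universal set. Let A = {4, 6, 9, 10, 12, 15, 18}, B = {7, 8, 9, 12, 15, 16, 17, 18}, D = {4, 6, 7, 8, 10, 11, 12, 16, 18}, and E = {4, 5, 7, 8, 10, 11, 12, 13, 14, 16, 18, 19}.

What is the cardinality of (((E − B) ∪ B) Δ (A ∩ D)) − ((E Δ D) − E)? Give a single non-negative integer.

11

E − B = {4, 5, 10, 11, 13, 14, 19}
(E − B) ∪ B = {4, 5, 7, 8, 9, 10, 11, 12, 13, 14, 15, 16, 17, 18, 19}
A ∩ D = {4, 6, 10, 12, 18}
((E − B) ∪ B) Δ (A ∩ D) = {5, 6, 7, 8, 9, 11, 13, 14, 15, 16, 17, 19}
E Δ D = {5, 6, 13, 14, 19}
(E Δ D) − E = {6}
(((E − B) ∪ B) Δ (A ∩ D)) − ((E Δ D) − E) = {5, 7, 8, 9, 11, 13, 14, 15, 16, 17, 19}
|(((E − B) ∪ B) Δ (A ∩ D)) − ((E Δ D) − E)| = 11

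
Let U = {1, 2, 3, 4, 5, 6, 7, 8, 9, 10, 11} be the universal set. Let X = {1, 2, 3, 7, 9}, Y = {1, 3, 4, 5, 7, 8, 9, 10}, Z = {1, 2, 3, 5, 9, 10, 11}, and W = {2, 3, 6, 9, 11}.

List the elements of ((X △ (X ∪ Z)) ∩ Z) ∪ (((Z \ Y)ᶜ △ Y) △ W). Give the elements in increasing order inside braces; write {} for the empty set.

{2, 3, 5, 9, 10, 11}

X ∪ Z = {1, 2, 3, 5, 7, 9, 10, 11}
X △ (X ∪ Z) = {5, 10, 11}
(X △ (X ∪ Z)) ∩ Z = {5, 10, 11}
Z \ Y = {2, 11}
(Z \ Y)ᶜ = {1, 3, 4, 5, 6, 7, 8, 9, 10}
(Z \ Y)ᶜ △ Y = {6}
((Z \ Y)ᶜ △ Y) △ W = {2, 3, 9, 11}
((X △ (X ∪ Z)) ∩ Z) ∪ (((Z \ Y)ᶜ △ Y) △ W) = {2, 3, 5, 9, 10, 11}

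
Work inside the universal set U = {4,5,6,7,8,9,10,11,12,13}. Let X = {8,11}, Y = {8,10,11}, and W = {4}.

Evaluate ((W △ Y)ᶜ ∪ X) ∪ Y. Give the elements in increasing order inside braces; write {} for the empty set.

{5,6,7,8,9,10,11,12,13}

W △ Y = {4,8,10,11}
(W △ Y)ᶜ = {5,6,7,9,12,13}
(W △ Y)ᶜ ∪ X = {5,6,7,8,9,11,12,13}
((W △ Y)ᶜ ∪ X) ∪ Y = {5,6,7,8,9,10,11,12,13}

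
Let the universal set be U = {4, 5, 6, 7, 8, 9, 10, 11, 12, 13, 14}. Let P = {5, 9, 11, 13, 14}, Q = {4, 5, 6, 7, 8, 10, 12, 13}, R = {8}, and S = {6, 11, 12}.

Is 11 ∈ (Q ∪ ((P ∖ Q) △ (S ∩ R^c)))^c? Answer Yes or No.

Yes

11 ∈ P and 11 ∉ Q, so 11 ∈ P ∖ Q
11 ∉ R, so 11 ∈ R^c
11 ∈ S and 11 ∈ R^c, so 11 ∈ S ∩ R^c
11 ∈ (P ∖ Q) and 11 ∈ (S ∩ R^c), so 11 ∉ (P ∖ Q) △ (S ∩ R^c)
11 ∉ Q and 11 ∉ ((P ∖ Q) △ (S ∩ R^c)), so 11 ∉ Q ∪ ((P ∖ Q) △ (S ∩ R^c))
11 ∈ (Q ∪ ((P ∖ Q) △ (S ∩ R^c)))^c since 11 ∉ (Q ∪ ((P ∖ Q) △ (S ∩ R^c)))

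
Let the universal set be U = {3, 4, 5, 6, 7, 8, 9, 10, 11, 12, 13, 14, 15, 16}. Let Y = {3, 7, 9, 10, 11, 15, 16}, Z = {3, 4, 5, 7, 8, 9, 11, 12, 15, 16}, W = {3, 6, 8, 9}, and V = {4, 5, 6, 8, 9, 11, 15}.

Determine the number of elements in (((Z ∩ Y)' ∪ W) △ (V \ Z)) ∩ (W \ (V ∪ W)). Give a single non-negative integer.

0

Z ∩ Y = {3, 7, 9, 11, 15, 16}
(Z ∩ Y)' = {4, 5, 6, 8, 10, 12, 13, 14}
(Z ∩ Y)' ∪ W = {3, 4, 5, 6, 8, 9, 10, 12, 13, 14}
V \ Z = {6}
((Z ∩ Y)' ∪ W) △ (V \ Z) = {3, 4, 5, 8, 9, 10, 12, 13, 14}
V ∪ W = {3, 4, 5, 6, 8, 9, 11, 15}
W \ (V ∪ W) = {}
(((Z ∩ Y)' ∪ W) △ (V \ Z)) ∩ (W \ (V ∪ W)) = {}
|(((Z ∩ Y)' ∪ W) △ (V \ Z)) ∩ (W \ (V ∪ W))| = 0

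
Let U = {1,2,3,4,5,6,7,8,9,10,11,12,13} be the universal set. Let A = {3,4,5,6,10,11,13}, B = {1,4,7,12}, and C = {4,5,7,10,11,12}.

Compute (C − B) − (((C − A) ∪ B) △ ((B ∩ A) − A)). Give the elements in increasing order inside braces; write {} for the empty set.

{5,10,11}

C − B = {5,10,11}
C − A = {7,12}
(C − A) ∪ B = {1,4,7,12}
B ∩ A = {4}
(B ∩ A) − A = {}
((C − A) ∪ B) △ ((B ∩ A) − A) = {1,4,7,12}
(C − B) − (((C − A) ∪ B) △ ((B ∩ A) − A)) = {5,10,11}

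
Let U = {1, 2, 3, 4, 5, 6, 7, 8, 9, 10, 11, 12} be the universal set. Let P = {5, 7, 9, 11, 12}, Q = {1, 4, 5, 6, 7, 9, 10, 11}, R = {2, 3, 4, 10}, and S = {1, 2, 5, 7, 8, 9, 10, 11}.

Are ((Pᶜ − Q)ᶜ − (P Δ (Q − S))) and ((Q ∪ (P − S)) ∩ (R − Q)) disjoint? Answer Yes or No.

Yes

Pᶜ = {1, 2, 3, 4, 6, 8, 10}
Pᶜ − Q = {2, 3, 8}
(Pᶜ − Q)ᶜ = {1, 4, 5, 6, 7, 9, 10, 11, 12}
Q − S = {4, 6}
P Δ (Q − S) = {4, 5, 6, 7, 9, 11, 12}
(Pᶜ − Q)ᶜ − (P Δ (Q − S)) = {1, 10}
P − S = {12}
Q ∪ (P − S) = {1, 4, 5, 6, 7, 9, 10, 11, 12}
R − Q = {2, 3}
(Q ∪ (P − S)) ∩ (R − Q) = {}
{1, 10} and {} share no elements.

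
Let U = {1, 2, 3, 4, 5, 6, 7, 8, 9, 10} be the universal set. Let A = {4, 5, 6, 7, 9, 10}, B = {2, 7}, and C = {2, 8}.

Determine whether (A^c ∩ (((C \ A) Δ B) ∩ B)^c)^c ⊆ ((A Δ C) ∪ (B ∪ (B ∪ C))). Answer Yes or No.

A^c = {1, 2, 3, 8}
C \ A = {2, 8}
(C \ A) Δ B = {7, 8}
((C \ A) Δ B) ∩ B = {7}
(((C \ A) Δ B) ∩ B)^c = {1, 2, 3, 4, 5, 6, 8, 9, 10}
A^c ∩ (((C \ A) Δ B) ∩ B)^c = {1, 2, 3, 8}
(A^c ∩ (((C \ A) Δ B) ∩ B)^c)^c = {4, 5, 6, 7, 9, 10}
A Δ C = {2, 4, 5, 6, 7, 8, 9, 10}
B ∪ C = {2, 7, 8}
B ∪ (B ∪ C) = {2, 7, 8}
(A Δ C) ∪ (B ∪ (B ∪ C)) = {2, 4, 5, 6, 7, 8, 9, 10}
Every element of {4, 5, 6, 7, 9, 10} is in {2, 4, 5, 6, 7, 8, 9, 10}, so (A^c ∩ (((C \ A) Δ B) ∩ B)^c)^c ⊆ (A Δ C) ∪ (B ∪ (B ∪ C)).

Yes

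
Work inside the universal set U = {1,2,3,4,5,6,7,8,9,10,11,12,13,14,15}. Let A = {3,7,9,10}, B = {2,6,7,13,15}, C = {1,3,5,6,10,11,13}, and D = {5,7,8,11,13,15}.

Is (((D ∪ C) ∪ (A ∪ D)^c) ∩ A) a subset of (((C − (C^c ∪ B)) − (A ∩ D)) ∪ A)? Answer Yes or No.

Yes

D ∪ C = {1,3,5,6,7,8,10,11,13,15}
A ∪ D = {3,5,7,8,9,10,11,13,15}
(A ∪ D)^c = {1,2,4,6,12,14}
(D ∪ C) ∪ (A ∪ D)^c = {1,2,3,4,5,6,7,8,10,11,12,13,14,15}
((D ∪ C) ∪ (A ∪ D)^c) ∩ A = {3,7,10}
C^c = {2,4,7,8,9,12,14,15}
C^c ∪ B = {2,4,6,7,8,9,12,13,14,15}
C − (C^c ∪ B) = {1,3,5,10,11}
A ∩ D = {7}
(C − (C^c ∪ B)) − (A ∩ D) = {1,3,5,10,11}
((C − (C^c ∪ B)) − (A ∩ D)) ∪ A = {1,3,5,7,9,10,11}
Every element of {3,7,10} is in {1,3,5,7,9,10,11}, so ((D ∪ C) ∪ (A ∪ D)^c) ∩ A ⊆ ((C − (C^c ∪ B)) − (A ∩ D)) ∪ A.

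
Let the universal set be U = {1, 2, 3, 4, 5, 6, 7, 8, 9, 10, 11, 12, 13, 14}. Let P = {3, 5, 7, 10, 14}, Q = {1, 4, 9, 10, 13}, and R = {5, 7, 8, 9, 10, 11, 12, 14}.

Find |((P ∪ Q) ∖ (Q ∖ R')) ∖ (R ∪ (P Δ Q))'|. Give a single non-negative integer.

7

P ∪ Q = {1, 3, 4, 5, 7, 9, 10, 13, 14}
R' = {1, 2, 3, 4, 6, 13}
Q ∖ R' = {9, 10}
(P ∪ Q) ∖ (Q ∖ R') = {1, 3, 4, 5, 7, 13, 14}
P Δ Q = {1, 3, 4, 5, 7, 9, 13, 14}
R ∪ (P Δ Q) = {1, 3, 4, 5, 7, 8, 9, 10, 11, 12, 13, 14}
(R ∪ (P Δ Q))' = {2, 6}
((P ∪ Q) ∖ (Q ∖ R')) ∖ (R ∪ (P Δ Q))' = {1, 3, 4, 5, 7, 13, 14}
|((P ∪ Q) ∖ (Q ∖ R')) ∖ (R ∪ (P Δ Q))'| = 7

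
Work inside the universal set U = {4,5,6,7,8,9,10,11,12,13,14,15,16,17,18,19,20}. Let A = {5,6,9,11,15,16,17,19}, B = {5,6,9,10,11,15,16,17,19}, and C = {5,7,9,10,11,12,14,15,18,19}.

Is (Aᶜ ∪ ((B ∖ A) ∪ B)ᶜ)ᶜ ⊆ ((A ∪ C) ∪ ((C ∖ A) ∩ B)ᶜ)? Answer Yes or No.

Aᶜ = {4,7,8,10,12,13,14,18,20}
B ∖ A = {10}
(B ∖ A) ∪ B = {5,6,9,10,11,15,16,17,19}
((B ∖ A) ∪ B)ᶜ = {4,7,8,12,13,14,18,20}
Aᶜ ∪ ((B ∖ A) ∪ B)ᶜ = {4,7,8,10,12,13,14,18,20}
(Aᶜ ∪ ((B ∖ A) ∪ B)ᶜ)ᶜ = {5,6,9,11,15,16,17,19}
A ∪ C = {5,6,7,9,10,11,12,14,15,16,17,18,19}
C ∖ A = {7,10,12,14,18}
(C ∖ A) ∩ B = {10}
((C ∖ A) ∩ B)ᶜ = {4,5,6,7,8,9,11,12,13,14,15,16,17,18,19,20}
(A ∪ C) ∪ ((C ∖ A) ∩ B)ᶜ = {4,5,6,7,8,9,10,11,12,13,14,15,16,17,18,19,20}
Every element of {5,6,9,11,15,16,17,19} is in {4,5,6,7,8,9,10,11,12,13,14,15,16,17,18,19,20}, so (Aᶜ ∪ ((B ∖ A) ∪ B)ᶜ)ᶜ ⊆ (A ∪ C) ∪ ((C ∖ A) ∩ B)ᶜ.

Yes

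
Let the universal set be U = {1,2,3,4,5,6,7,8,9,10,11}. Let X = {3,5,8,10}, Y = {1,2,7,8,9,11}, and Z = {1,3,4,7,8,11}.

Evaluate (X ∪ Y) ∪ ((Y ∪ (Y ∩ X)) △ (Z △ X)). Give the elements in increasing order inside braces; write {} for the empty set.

{1,2,3,4,5,7,8,9,10,11}

X ∪ Y = {1,2,3,5,7,8,9,10,11}
Y ∩ X = {8}
Y ∪ (Y ∩ X) = {1,2,7,8,9,11}
Z △ X = {1,4,5,7,10,11}
(Y ∪ (Y ∩ X)) △ (Z △ X) = {2,4,5,8,9,10}
(X ∪ Y) ∪ ((Y ∪ (Y ∩ X)) △ (Z △ X)) = {1,2,3,4,5,7,8,9,10,11}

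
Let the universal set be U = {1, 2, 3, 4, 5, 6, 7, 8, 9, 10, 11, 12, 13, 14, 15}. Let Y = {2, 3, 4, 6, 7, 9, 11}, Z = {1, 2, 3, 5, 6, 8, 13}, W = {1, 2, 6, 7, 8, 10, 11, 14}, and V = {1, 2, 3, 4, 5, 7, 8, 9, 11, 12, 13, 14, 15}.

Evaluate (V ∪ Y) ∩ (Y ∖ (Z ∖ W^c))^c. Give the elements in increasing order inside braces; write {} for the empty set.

{1, 2, 5, 6, 8, 12, 13, 14, 15}

V ∪ Y = {1, 2, 3, 4, 5, 6, 7, 8, 9, 11, 12, 13, 14, 15}
W^c = {3, 4, 5, 9, 12, 13, 15}
Z ∖ W^c = {1, 2, 6, 8}
Y ∖ (Z ∖ W^c) = {3, 4, 7, 9, 11}
(Y ∖ (Z ∖ W^c))^c = {1, 2, 5, 6, 8, 10, 12, 13, 14, 15}
(V ∪ Y) ∩ (Y ∖ (Z ∖ W^c))^c = {1, 2, 5, 6, 8, 12, 13, 14, 15}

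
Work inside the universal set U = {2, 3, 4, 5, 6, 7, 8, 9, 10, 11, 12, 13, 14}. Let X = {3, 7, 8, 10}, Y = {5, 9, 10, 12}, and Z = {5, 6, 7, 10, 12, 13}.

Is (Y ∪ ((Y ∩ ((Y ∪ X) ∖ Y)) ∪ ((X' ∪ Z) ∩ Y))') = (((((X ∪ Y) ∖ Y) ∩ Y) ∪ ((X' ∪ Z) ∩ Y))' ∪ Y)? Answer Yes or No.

Yes

Y ∪ X = {3, 5, 7, 8, 9, 10, 12}
(Y ∪ X) ∖ Y = {3, 7, 8}
Y ∩ ((Y ∪ X) ∖ Y) = {}
X' = {2, 4, 5, 6, 9, 11, 12, 13, 14}
X' ∪ Z = {2, 4, 5, 6, 7, 9, 10, 11, 12, 13, 14}
(X' ∪ Z) ∩ Y = {5, 9, 10, 12}
(Y ∩ ((Y ∪ X) ∖ Y)) ∪ ((X' ∪ Z) ∩ Y) = {5, 9, 10, 12}
((Y ∩ ((Y ∪ X) ∖ Y)) ∪ ((X' ∪ Z) ∩ Y))' = {2, 3, 4, 6, 7, 8, 11, 13, 14}
Y ∪ ((Y ∩ ((Y ∪ X) ∖ Y)) ∪ ((X' ∪ Z) ∩ Y))' = {2, 3, 4, 5, 6, 7, 8, 9, 10, 11, 12, 13, 14}
X ∪ Y = {3, 5, 7, 8, 9, 10, 12}
(X ∪ Y) ∖ Y = {3, 7, 8}
((X ∪ Y) ∖ Y) ∩ Y = {}
(((X ∪ Y) ∖ Y) ∩ Y) ∪ ((X' ∪ Z) ∩ Y) = {5, 9, 10, 12}
((((X ∪ Y) ∖ Y) ∩ Y) ∪ ((X' ∪ Z) ∩ Y))' = {2, 3, 4, 6, 7, 8, 11, 13, 14}
((((X ∪ Y) ∖ Y) ∩ Y) ∪ ((X' ∪ Z) ∩ Y))' ∪ Y = {2, 3, 4, 5, 6, 7, 8, 9, 10, 11, 12, 13, 14}
Both equal {2, 3, 4, 5, 6, 7, 8, 9, 10, 11, 12, 13, 14}, so Y ∪ ((Y ∩ ((Y ∪ X) ∖ Y)) ∪ ((X' ∪ Z) ∩ Y))' = ((((X ∪ Y) ∖ Y) ∩ Y) ∪ ((X' ∪ Z) ∩ Y))' ∪ Y.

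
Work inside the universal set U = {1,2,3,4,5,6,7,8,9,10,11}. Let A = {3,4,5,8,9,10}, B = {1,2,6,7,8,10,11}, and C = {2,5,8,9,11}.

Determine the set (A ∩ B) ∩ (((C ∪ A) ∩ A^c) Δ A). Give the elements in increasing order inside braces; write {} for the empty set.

A ∩ B = {8,10}
C ∪ A = {2,3,4,5,8,9,10,11}
A^c = {1,2,6,7,11}
(C ∪ A) ∩ A^c = {2,11}
((C ∪ A) ∩ A^c) Δ A = {2,3,4,5,8,9,10,11}
(A ∩ B) ∩ (((C ∪ A) ∩ A^c) Δ A) = {8,10}

{8,10}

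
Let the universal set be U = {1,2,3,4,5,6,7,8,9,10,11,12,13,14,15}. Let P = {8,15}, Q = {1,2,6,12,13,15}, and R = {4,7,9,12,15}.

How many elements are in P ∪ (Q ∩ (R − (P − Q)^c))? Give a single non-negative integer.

2

P − Q = {8}
(P − Q)^c = {1,2,3,4,5,6,7,9,10,11,12,13,14,15}
R − (P − Q)^c = {}
Q ∩ (R − (P − Q)^c) = {}
P ∪ (Q ∩ (R − (P − Q)^c)) = {8,15}
|P ∪ (Q ∩ (R − (P − Q)^c))| = 2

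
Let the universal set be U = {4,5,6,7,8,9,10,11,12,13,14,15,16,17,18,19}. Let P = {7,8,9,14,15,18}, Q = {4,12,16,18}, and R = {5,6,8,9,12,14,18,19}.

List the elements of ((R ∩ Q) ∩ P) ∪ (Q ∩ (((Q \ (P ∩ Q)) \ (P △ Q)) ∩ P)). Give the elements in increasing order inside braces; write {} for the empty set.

{18}

R ∩ Q = {12,18}
(R ∩ Q) ∩ P = {18}
P ∩ Q = {18}
Q \ (P ∩ Q) = {4,12,16}
P △ Q = {4,7,8,9,12,14,15,16}
(Q \ (P ∩ Q)) \ (P △ Q) = {}
((Q \ (P ∩ Q)) \ (P △ Q)) ∩ P = {}
Q ∩ (((Q \ (P ∩ Q)) \ (P △ Q)) ∩ P) = {}
((R ∩ Q) ∩ P) ∪ (Q ∩ (((Q \ (P ∩ Q)) \ (P △ Q)) ∩ P)) = {18}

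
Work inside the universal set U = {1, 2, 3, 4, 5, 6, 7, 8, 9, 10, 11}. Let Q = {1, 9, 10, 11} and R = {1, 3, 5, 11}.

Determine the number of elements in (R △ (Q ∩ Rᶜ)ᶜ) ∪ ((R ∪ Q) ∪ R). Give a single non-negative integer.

Rᶜ = {2, 4, 6, 7, 8, 9, 10}
Q ∩ Rᶜ = {9, 10}
(Q ∩ Rᶜ)ᶜ = {1, 2, 3, 4, 5, 6, 7, 8, 11}
R △ (Q ∩ Rᶜ)ᶜ = {2, 4, 6, 7, 8}
R ∪ Q = {1, 3, 5, 9, 10, 11}
(R ∪ Q) ∪ R = {1, 3, 5, 9, 10, 11}
(R △ (Q ∩ Rᶜ)ᶜ) ∪ ((R ∪ Q) ∪ R) = {1, 2, 3, 4, 5, 6, 7, 8, 9, 10, 11}
|(R △ (Q ∩ Rᶜ)ᶜ) ∪ ((R ∪ Q) ∪ R)| = 11

11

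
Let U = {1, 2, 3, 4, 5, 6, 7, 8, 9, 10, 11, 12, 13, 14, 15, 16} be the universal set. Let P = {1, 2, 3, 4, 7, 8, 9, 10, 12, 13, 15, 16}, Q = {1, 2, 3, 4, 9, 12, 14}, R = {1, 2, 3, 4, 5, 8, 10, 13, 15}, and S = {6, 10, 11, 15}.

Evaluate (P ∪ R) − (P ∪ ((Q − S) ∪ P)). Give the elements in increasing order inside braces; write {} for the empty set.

{5}

P ∪ R = {1, 2, 3, 4, 5, 7, 8, 9, 10, 12, 13, 15, 16}
Q − S = {1, 2, 3, 4, 9, 12, 14}
(Q − S) ∪ P = {1, 2, 3, 4, 7, 8, 9, 10, 12, 13, 14, 15, 16}
P ∪ ((Q − S) ∪ P) = {1, 2, 3, 4, 7, 8, 9, 10, 12, 13, 14, 15, 16}
(P ∪ R) − (P ∪ ((Q − S) ∪ P)) = {5}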